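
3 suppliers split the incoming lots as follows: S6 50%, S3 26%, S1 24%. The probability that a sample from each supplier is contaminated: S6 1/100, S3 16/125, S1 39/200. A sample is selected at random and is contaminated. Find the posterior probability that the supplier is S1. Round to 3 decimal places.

Unnormalized posteriors (prior × likelihood):
  S6: 0.5 × 0.01 = 0.005
  S3: 0.26 × 0.128 = 0.03328
  S1: 0.24 × 0.195 = 0.0468
Normalizing constant = 0.08508.
P(S1 | evidence) = 0.0468 / 0.08508 ≈ 0.550.

0.550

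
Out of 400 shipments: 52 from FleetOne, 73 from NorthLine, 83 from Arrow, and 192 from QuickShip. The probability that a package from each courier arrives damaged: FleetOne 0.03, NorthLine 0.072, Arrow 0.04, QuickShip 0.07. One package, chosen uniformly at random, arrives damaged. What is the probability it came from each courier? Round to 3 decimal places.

Compute prior × likelihood for every hypothesis:
  FleetOne: 0.13 × 0.03 = 0.0039
  NorthLine: 0.1825 × 0.072 = 0.01314
  Arrow: 0.2075 × 0.04 = 0.0083
  QuickShip: 0.48 × 0.07 = 0.0336
Total = 0.05894.
P(FleetOne | damaged) = 0.0039/0.05894 ≈ 0.066
P(NorthLine | damaged) = 0.01314/0.05894 ≈ 0.223
P(Arrow | damaged) = 0.0083/0.05894 ≈ 0.141
P(QuickShip | damaged) = 0.0336/0.05894 ≈ 0.570

FleetOne 0.066, NorthLine 0.223, Arrow 0.141, QuickShip 0.570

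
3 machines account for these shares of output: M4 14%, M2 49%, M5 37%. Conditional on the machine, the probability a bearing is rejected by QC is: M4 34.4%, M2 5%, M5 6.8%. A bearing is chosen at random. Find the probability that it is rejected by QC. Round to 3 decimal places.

Unnormalized posteriors (prior × likelihood):
  M4: 0.14 × 0.344 = 0.04816
  M2: 0.49 × 0.05 = 0.0245
  M5: 0.37 × 0.068 = 0.02516
P(rejected) = 0.04816 + 0.0245 + 0.02516 = 0.09782 → 0.098.

0.098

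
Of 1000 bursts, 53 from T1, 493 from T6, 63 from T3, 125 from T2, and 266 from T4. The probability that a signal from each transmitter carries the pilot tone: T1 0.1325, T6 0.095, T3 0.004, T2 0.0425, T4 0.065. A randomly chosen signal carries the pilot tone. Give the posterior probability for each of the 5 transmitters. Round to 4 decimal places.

Compute prior × likelihood for every hypothesis:
  T1: 0.053 × 0.1325 = 0.0070225
  T6: 0.493 × 0.095 = 0.046835
  T3: 0.063 × 0.004 = 0.000252
  T2: 0.125 × 0.0425 = 0.0053125
  T4: 0.266 × 0.065 = 0.01729
Sum = 0.076712.
P(T1 | pilot) = 0.0070225/0.076712 ≈ 0.0915
P(T6 | pilot) = 0.046835/0.076712 ≈ 0.6105
P(T3 | pilot) = 0.000252/0.076712 ≈ 0.0033
P(T2 | pilot) = 0.0053125/0.076712 ≈ 0.0693
P(T4 | pilot) = 0.01729/0.076712 ≈ 0.2254
(Check: 0.0915+0.6105+0.0033+0.0693+0.2254 = 1.0000.)

T1 0.0915, T6 0.6105, T3 0.0033, T2 0.0693, T4 0.2254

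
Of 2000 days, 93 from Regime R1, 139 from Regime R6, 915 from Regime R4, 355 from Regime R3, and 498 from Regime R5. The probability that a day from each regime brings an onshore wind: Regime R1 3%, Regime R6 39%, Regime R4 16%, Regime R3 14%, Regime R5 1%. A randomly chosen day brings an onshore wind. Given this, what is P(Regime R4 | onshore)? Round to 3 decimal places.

0.567

Unnormalized posteriors (prior × likelihood):
  Regime R1: 0.0465 × 0.03 = 0.001395
  Regime R6: 0.0695 × 0.39 = 0.027105
  Regime R4: 0.4575 × 0.16 = 0.0732
  Regime R3: 0.1775 × 0.14 = 0.02485
  Regime R5: 0.249 × 0.01 = 0.00249
Sum = 0.12904.
P(Regime R4 | evidence) = 0.0732 / 0.12904 ≈ 0.567.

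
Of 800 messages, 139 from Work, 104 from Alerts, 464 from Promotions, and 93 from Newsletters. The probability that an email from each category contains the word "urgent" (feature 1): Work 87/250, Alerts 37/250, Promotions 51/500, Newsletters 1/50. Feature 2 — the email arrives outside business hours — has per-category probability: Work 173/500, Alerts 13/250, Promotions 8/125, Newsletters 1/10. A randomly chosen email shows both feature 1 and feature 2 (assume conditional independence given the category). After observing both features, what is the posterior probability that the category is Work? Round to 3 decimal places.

0.807

Unnormalized posteriors (prior × likelihood):
  Work: 0.17375 × 0.348 × 0.346 = 0.02092089
  Alerts: 0.13 × 0.148 × 0.052 = 0.00100048
  Promotions: 0.58 × 0.102 × 0.064 = 0.00378624
  Newsletters: 0.11625 × 0.02 × 0.1 = 0.0002325
Normalizing constant = 0.02594011.
P(Work | evidence) = 0.02092089 / 0.02594011 ≈ 0.807.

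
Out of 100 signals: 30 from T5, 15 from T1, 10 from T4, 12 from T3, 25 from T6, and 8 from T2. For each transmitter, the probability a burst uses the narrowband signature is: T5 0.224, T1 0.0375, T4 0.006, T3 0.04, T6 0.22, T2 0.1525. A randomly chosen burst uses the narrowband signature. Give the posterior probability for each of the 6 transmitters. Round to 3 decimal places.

T5 0.462, T1 0.039, T4 0.004, T3 0.033, T6 0.378, T2 0.084

Unnormalized posteriors (prior × likelihood):
  T5: 0.3 × 0.224 = 0.0672
  T1: 0.15 × 0.0375 = 0.005625
  T4: 0.1 × 0.006 = 0.0006
  T3: 0.12 × 0.04 = 0.0048
  T6: 0.25 × 0.22 = 0.055
  T2: 0.08 × 0.1525 = 0.0122
Total = 0.145425.
P(T5 | narrowband) = 0.0672/0.145425 ≈ 0.462
P(T1 | narrowband) = 0.005625/0.145425 ≈ 0.039
P(T4 | narrowband) = 0.0006/0.145425 ≈ 0.004
P(T3 | narrowband) = 0.0048/0.145425 ≈ 0.033
P(T6 | narrowband) = 0.055/0.145425 ≈ 0.378
P(T2 | narrowband) = 0.0122/0.145425 ≈ 0.084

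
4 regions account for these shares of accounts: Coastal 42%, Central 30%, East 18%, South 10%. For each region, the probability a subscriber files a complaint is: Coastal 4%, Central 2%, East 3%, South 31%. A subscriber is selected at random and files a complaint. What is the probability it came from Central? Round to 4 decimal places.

0.1014

Compute prior × likelihood for every hypothesis:
  Coastal: 0.42 × 0.04 = 0.0168
  Central: 0.3 × 0.02 = 0.006
  East: 0.18 × 0.03 = 0.0054
  South: 0.1 × 0.31 = 0.031
Normalizing constant = 0.0592.
P(Central | evidence) = 0.006 / 0.0592 ≈ 0.1014.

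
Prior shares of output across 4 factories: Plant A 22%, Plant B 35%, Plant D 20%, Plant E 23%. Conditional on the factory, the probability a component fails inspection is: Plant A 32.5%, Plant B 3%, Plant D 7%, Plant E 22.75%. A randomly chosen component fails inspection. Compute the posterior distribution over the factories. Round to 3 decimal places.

Unnormalized posteriors (prior × likelihood):
  Plant A: 0.22 × 0.325 = 0.0715
  Plant B: 0.35 × 0.03 = 0.0105
  Plant D: 0.2 × 0.07 = 0.014
  Plant E: 0.23 × 0.2275 = 0.052325
Normalizing constant = 0.148325.
P(Plant A | nonconforming) = 0.0715/0.148325 ≈ 0.482
P(Plant B | nonconforming) = 0.0105/0.148325 ≈ 0.071
P(Plant D | nonconforming) = 0.014/0.148325 ≈ 0.094
P(Plant E | nonconforming) = 0.052325/0.148325 ≈ 0.353

Plant A 0.482, Plant B 0.071, Plant D 0.094, Plant E 0.353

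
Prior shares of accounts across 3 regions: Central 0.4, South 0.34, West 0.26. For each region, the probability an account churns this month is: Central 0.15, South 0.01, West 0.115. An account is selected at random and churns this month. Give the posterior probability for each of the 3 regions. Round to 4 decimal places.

Central 0.6431, South 0.0364, West 0.3205

Compute prior × likelihood for every hypothesis:
  Central: 0.4 × 0.15 = 0.06
  South: 0.34 × 0.01 = 0.0034
  West: 0.26 × 0.115 = 0.0299
Normalizing constant = 0.0933.
P(Central | churn) = 0.06/0.0933 ≈ 0.6431
P(South | churn) = 0.0034/0.0933 ≈ 0.0364
P(West | churn) = 0.0299/0.0933 ≈ 0.3205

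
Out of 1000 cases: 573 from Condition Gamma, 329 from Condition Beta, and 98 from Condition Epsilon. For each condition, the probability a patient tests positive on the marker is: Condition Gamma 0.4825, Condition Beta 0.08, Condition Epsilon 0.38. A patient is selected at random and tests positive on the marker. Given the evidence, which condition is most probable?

Condition Gamma

Compute prior × likelihood for every hypothesis:
  Condition Gamma: 0.573 × 0.4825 = 0.2764725
  Condition Beta: 0.329 × 0.08 = 0.02632
  Condition Epsilon: 0.098 × 0.38 = 0.03724
Total = 0.3400325.
Largest term belongs to Condition Gamma, so Condition Gamma is most probable.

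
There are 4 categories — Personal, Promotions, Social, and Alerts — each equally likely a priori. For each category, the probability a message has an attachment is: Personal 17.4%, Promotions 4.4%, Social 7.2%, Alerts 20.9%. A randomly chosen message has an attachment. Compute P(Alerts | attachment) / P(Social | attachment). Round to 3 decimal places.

2.903

With a uniform prior (1/4 each), posterior ∝ likelihood:
  Personal: 0.174
  Promotions: 0.044
  Social: 0.072
  Alerts: 0.209
Total = 0.499.
The ratio is 0.209 / 0.072 (the normalizer cancels) = 2.903.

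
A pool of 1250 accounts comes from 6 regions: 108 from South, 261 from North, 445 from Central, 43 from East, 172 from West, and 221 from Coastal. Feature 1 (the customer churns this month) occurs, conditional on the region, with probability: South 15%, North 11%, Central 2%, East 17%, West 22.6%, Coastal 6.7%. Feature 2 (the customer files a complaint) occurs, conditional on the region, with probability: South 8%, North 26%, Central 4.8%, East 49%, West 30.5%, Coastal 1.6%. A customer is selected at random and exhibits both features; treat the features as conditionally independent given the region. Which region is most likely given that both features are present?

West

Compute prior × likelihood for every hypothesis:
  South: 0.0864 × 0.15 × 0.08 = 0.0010368
  North: 0.2088 × 0.11 × 0.26 = 0.00597168
  Central: 0.356 × 0.02 × 0.048 = 0.00034176
  East: 0.0344 × 0.17 × 0.49 = 0.00286552
  West: 0.1376 × 0.226 × 0.305 = 0.009484768
  Coastal: 0.1768 × 0.067 × 0.016 = 0.0001895296
Normalizing constant = 0.0198900576.
Largest term belongs to West, so West is most probable.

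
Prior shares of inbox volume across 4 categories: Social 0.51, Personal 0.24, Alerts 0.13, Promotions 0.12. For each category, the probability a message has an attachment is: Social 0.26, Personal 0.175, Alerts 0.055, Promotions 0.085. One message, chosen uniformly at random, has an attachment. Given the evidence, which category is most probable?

Social

By Bayes' rule, posterior ∝ prior × likelihood:
  Social: 0.51 × 0.26 = 0.1326
  Personal: 0.24 × 0.175 = 0.042
  Alerts: 0.13 × 0.055 = 0.00715
  Promotions: 0.12 × 0.085 = 0.0102
Total = 0.19195.
Largest term belongs to Social, so Social is most probable.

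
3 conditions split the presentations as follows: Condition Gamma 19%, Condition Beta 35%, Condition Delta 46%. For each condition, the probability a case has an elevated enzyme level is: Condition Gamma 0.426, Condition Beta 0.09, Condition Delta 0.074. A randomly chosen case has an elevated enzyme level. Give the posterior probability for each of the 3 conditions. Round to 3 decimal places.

Condition Gamma 0.553, Condition Beta 0.215, Condition Delta 0.232

Unnormalized posteriors (prior × likelihood):
  Condition Gamma: 0.19 × 0.426 = 0.08094
  Condition Beta: 0.35 × 0.09 = 0.0315
  Condition Delta: 0.46 × 0.074 = 0.03404
Normalizing constant = 0.14648.
P(Condition Gamma | elevated) = 0.08094/0.14648 ≈ 0.553
P(Condition Beta | elevated) = 0.0315/0.14648 ≈ 0.215
P(Condition Delta | elevated) = 0.03404/0.14648 ≈ 0.232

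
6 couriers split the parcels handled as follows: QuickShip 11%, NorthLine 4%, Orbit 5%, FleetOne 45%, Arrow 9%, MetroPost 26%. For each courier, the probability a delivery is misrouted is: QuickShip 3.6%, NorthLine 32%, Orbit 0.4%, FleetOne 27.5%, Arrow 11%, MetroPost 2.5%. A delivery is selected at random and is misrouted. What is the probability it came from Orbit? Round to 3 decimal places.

Compute prior × likelihood for every hypothesis:
  QuickShip: 0.11 × 0.036 = 0.00396
  NorthLine: 0.04 × 0.32 = 0.0128
  Orbit: 0.05 × 0.004 = 0.0002
  FleetOne: 0.45 × 0.275 = 0.12375
  Arrow: 0.09 × 0.11 = 0.0099
  MetroPost: 0.26 × 0.025 = 0.0065
Normalizing constant = 0.15711.
P(Orbit | evidence) = 0.0002 / 0.15711 ≈ 0.001.

0.001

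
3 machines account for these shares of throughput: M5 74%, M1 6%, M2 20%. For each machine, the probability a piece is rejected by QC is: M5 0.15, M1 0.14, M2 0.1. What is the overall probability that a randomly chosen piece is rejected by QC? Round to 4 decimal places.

0.1394

Unnormalized posteriors (prior × likelihood):
  M5: 0.74 × 0.15 = 0.111
  M1: 0.06 × 0.14 = 0.0084
  M2: 0.2 × 0.1 = 0.02
P(rejected) = 0.111 + 0.0084 + 0.02 = 0.1394 → 0.1394.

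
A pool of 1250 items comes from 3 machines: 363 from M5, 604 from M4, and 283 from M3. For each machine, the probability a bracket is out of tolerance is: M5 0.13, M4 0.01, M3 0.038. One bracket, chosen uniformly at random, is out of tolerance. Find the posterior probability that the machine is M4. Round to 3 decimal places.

Unnormalized posteriors (prior × likelihood):
  M5: 0.2904 × 0.13 = 0.037752
  M4: 0.4832 × 0.01 = 0.004832
  M3: 0.2264 × 0.038 = 0.0086032
Total = 0.0511872.
P(M4 | evidence) = 0.004832 / 0.0511872 ≈ 0.094.

0.094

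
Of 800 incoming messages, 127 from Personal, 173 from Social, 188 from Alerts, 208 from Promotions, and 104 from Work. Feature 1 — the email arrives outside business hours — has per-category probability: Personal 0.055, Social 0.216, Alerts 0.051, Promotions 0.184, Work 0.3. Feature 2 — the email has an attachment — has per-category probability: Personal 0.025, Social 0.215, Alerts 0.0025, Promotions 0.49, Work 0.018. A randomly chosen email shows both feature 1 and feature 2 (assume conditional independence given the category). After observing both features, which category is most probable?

Prior × likelihood for each hypothesis:
  Personal: 0.15875 × 0.055 × 0.025 = 0.00021828125
  Social: 0.21625 × 0.216 × 0.215 = 0.01004265
  Alerts: 0.235 × 0.051 × 0.0025 = 0.0000299625
  Promotions: 0.26 × 0.184 × 0.49 = 0.0234416
  Work: 0.13 × 0.3 × 0.018 = 0.000702
Sum = 0.03443449375.
Largest term belongs to Promotions, so Promotions is most probable.

Promotions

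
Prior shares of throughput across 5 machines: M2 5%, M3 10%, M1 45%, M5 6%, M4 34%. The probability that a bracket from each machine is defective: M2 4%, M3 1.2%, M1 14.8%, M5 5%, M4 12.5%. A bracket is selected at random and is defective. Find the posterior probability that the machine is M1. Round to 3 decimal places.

0.578

By Bayes' rule, posterior ∝ prior × likelihood:
  M2: 0.05 × 0.04 = 0.002
  M3: 0.1 × 0.012 = 0.0012
  M1: 0.45 × 0.148 = 0.0666
  M5: 0.06 × 0.05 = 0.003
  M4: 0.34 × 0.125 = 0.0425
Sum = 0.1153.
P(M1 | evidence) = 0.0666 / 0.1153 ≈ 0.578.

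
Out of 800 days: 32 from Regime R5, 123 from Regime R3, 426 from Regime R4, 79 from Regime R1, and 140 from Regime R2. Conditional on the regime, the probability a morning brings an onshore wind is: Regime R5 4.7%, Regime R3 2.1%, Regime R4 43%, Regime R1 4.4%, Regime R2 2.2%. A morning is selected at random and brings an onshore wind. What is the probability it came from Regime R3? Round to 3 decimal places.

0.013

Unnormalized posteriors (prior × likelihood):
  Regime R5: 0.04 × 0.047 = 0.00188
  Regime R3: 0.15375 × 0.021 = 0.00322875
  Regime R4: 0.5325 × 0.43 = 0.228975
  Regime R1: 0.09875 × 0.044 = 0.004345
  Regime R2: 0.175 × 0.022 = 0.00385
Normalizing constant = 0.24227875.
P(Regime R3 | evidence) = 0.00322875 / 0.24227875 ≈ 0.013.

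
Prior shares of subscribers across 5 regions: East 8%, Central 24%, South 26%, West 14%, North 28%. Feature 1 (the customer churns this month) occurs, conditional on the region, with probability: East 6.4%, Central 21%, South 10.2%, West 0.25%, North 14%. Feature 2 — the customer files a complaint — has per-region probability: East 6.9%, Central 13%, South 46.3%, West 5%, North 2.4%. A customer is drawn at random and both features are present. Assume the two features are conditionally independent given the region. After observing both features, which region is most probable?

Unnormalized posteriors (prior × likelihood):
  East: 0.08 × 0.064 × 0.069 = 0.00035328
  Central: 0.24 × 0.21 × 0.13 = 0.006552
  South: 0.26 × 0.102 × 0.463 = 0.01227876
  West: 0.14 × 0.0025 × 0.05 = 0.0000175
  North: 0.28 × 0.14 × 0.024 = 0.0009408
Total = 0.02014234.
Largest term belongs to South, so South is most probable.

South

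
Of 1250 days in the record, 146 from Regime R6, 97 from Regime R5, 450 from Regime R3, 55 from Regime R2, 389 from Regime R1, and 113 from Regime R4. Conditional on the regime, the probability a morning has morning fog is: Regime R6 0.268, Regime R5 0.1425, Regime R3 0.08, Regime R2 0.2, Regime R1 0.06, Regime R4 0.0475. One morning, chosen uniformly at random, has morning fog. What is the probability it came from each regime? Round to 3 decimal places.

Regime R6 0.304, Regime R5 0.107, Regime R3 0.280, Regime R2 0.085, Regime R1 0.181, Regime R4 0.042

Compute prior × likelihood for every hypothesis:
  Regime R6: 0.1168 × 0.268 = 0.0313024
  Regime R5: 0.0776 × 0.1425 = 0.011058
  Regime R3: 0.36 × 0.08 = 0.0288
  Regime R2: 0.044 × 0.2 = 0.0088
  Regime R1: 0.3112 × 0.06 = 0.018672
  Regime R4: 0.0904 × 0.0475 = 0.004294
Normalizing constant = 0.1029264.
P(Regime R6 | fog) = 0.0313024/0.1029264 ≈ 0.304
P(Regime R5 | fog) = 0.011058/0.1029264 ≈ 0.107
P(Regime R3 | fog) = 0.0288/0.1029264 ≈ 0.280
P(Regime R2 | fog) = 0.0088/0.1029264 ≈ 0.085
P(Regime R1 | fog) = 0.018672/0.1029264 ≈ 0.181
P(Regime R4 | fog) = 0.004294/0.1029264 ≈ 0.042
(Check: 0.304+0.107+0.280+0.085+0.181+0.042 = 0.999.)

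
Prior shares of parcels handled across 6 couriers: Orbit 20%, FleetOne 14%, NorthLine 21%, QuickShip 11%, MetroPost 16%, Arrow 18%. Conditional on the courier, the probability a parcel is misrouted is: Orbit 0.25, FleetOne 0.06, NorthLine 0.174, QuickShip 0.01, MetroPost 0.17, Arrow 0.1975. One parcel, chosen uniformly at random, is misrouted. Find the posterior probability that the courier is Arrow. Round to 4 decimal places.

Compute prior × likelihood for every hypothesis:
  Orbit: 0.2 × 0.25 = 0.05
  FleetOne: 0.14 × 0.06 = 0.0084
  NorthLine: 0.21 × 0.174 = 0.03654
  QuickShip: 0.11 × 0.01 = 0.0011
  MetroPost: 0.16 × 0.17 = 0.0272
  Arrow: 0.18 × 0.1975 = 0.03555
Normalizing constant = 0.15879.
P(Arrow | evidence) = 0.03555 / 0.15879 ≈ 0.2239.

0.2239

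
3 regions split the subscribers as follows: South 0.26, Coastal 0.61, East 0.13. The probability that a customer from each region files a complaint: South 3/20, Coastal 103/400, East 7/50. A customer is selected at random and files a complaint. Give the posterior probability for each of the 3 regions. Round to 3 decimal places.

South 0.182, Coastal 0.733, East 0.085

Compute prior × likelihood for every hypothesis:
  South: 0.26 × 0.15 = 0.039
  Coastal: 0.61 × 0.2575 = 0.157075
  East: 0.13 × 0.14 = 0.0182
Total = 0.214275.
P(South | complaint) = 0.039/0.214275 ≈ 0.182
P(Coastal | complaint) = 0.157075/0.214275 ≈ 0.733
P(East | complaint) = 0.0182/0.214275 ≈ 0.085
(Check: 0.182+0.733+0.085 = 1.000.)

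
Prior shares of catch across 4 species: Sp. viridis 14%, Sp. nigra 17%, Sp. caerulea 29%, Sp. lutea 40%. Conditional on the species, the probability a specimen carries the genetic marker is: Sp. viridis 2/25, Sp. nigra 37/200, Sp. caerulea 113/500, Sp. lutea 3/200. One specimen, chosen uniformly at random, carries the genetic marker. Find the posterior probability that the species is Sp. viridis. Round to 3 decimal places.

0.098

By Bayes' rule, posterior ∝ prior × likelihood:
  Sp. viridis: 0.14 × 0.08 = 0.0112
  Sp. nigra: 0.17 × 0.185 = 0.03145
  Sp. caerulea: 0.29 × 0.226 = 0.06554
  Sp. lutea: 0.4 × 0.015 = 0.006
Sum = 0.11419.
P(Sp. viridis | evidence) = 0.0112 / 0.11419 ≈ 0.098.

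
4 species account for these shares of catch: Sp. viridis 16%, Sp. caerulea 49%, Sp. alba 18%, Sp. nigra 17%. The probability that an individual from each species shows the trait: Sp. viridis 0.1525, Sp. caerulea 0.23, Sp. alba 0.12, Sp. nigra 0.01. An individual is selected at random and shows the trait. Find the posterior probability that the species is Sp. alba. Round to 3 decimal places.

Compute prior × likelihood for every hypothesis:
  Sp. viridis: 0.16 × 0.1525 = 0.0244
  Sp. caerulea: 0.49 × 0.23 = 0.1127
  Sp. alba: 0.18 × 0.12 = 0.0216
  Sp. nigra: 0.17 × 0.01 = 0.0017
Normalizing constant = 0.1604.
P(Sp. alba | evidence) = 0.0216 / 0.1604 ≈ 0.135.

0.135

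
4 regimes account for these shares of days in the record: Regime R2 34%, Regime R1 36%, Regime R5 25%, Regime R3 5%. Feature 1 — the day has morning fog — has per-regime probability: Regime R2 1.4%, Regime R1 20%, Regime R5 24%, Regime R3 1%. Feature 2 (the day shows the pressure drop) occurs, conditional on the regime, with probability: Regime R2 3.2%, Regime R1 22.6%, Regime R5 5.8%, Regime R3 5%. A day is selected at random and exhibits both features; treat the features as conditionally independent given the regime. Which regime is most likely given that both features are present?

By Bayes' rule, posterior ∝ prior × likelihood:
  Regime R2: 0.34 × 0.014 × 0.032 = 0.00015232
  Regime R1: 0.36 × 0.2 × 0.226 = 0.016272
  Regime R5: 0.25 × 0.24 × 0.058 = 0.00348
  Regime R3: 0.05 × 0.01 × 0.05 = 0.000025
Total = 0.01992932.
Largest term belongs to Regime R1, so Regime R1 is most probable.

Regime R1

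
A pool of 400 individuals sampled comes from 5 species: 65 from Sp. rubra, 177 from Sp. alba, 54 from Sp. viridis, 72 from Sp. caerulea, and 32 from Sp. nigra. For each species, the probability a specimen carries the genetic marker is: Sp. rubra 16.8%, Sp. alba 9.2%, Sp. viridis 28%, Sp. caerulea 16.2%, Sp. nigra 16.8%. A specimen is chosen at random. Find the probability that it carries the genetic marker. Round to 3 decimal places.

Unnormalized posteriors (prior × likelihood):
  Sp. rubra: 0.1625 × 0.168 = 0.0273
  Sp. alba: 0.4425 × 0.092 = 0.04071
  Sp. viridis: 0.135 × 0.28 = 0.0378
  Sp. caerulea: 0.18 × 0.162 = 0.02916
  Sp. nigra: 0.08 × 0.168 = 0.01344
P(marker) = 0.0273 + 0.04071 + 0.0378 + 0.02916 + 0.01344 = 0.14841 → 0.148.

0.148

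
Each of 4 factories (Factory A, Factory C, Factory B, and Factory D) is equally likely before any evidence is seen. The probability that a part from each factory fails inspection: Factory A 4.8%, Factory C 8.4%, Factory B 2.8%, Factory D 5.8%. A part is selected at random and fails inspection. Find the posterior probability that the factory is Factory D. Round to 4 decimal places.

0.2661

Since the prior is uniform, the posterior is proportional to the likelihood:
  Factory A: 0.048
  Factory C: 0.084
  Factory B: 0.028
  Factory D: 0.058
Total = 0.218.
P(Factory D | evidence) = 0.058 / 0.218 ≈ 0.2661.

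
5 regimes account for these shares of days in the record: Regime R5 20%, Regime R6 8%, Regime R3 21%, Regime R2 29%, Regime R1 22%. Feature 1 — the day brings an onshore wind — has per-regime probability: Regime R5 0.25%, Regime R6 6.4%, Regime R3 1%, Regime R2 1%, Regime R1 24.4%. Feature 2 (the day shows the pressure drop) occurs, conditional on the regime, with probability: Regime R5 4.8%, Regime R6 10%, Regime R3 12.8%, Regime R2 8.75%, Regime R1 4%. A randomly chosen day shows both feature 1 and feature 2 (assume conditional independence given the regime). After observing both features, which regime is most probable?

Regime R1

Compute prior × likelihood for every hypothesis:
  Regime R5: 0.2 × 0.0025 × 0.048 = 0.000024
  Regime R6: 0.08 × 0.064 × 0.1 = 0.000512
  Regime R3: 0.21 × 0.01 × 0.128 = 0.0002688
  Regime R2: 0.29 × 0.01 × 0.0875 = 0.00025375
  Regime R1: 0.22 × 0.244 × 0.04 = 0.0021472
Sum = 0.00320575.
Largest term belongs to Regime R1, so Regime R1 is most probable.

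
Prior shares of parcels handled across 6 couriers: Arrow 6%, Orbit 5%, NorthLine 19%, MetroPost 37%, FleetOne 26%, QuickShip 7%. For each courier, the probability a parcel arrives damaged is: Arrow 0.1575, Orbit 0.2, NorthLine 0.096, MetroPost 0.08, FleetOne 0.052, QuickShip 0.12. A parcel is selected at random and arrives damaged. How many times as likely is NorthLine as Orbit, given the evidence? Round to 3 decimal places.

1.824

Compute prior × likelihood for every hypothesis:
  Arrow: 0.06 × 0.1575 = 0.00945
  Orbit: 0.05 × 0.2 = 0.01
  NorthLine: 0.19 × 0.096 = 0.01824
  MetroPost: 0.37 × 0.08 = 0.0296
  FleetOne: 0.26 × 0.052 = 0.01352
  QuickShip: 0.07 × 0.12 = 0.0084
Total = 0.08921.
The ratio is 0.01824 / 0.01 (the normalizer cancels) = 1.824.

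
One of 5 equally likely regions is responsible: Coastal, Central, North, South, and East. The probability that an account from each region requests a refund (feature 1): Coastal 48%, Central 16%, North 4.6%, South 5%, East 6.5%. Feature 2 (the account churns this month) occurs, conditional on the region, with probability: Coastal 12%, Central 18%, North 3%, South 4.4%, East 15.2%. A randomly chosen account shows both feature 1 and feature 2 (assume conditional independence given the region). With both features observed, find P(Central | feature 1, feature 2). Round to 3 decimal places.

0.288

Since the prior is uniform, the posterior is proportional to the likelihood:
  Coastal: 0.48 × 0.12 = 0.0576
  Central: 0.16 × 0.18 = 0.0288
  North: 0.046 × 0.03 = 0.00138
  South: 0.05 × 0.044 = 0.0022
  East: 0.065 × 0.152 = 0.00988
Normalizing constant = 0.09986.
P(Central | evidence) = 0.0288 / 0.09986 ≈ 0.288.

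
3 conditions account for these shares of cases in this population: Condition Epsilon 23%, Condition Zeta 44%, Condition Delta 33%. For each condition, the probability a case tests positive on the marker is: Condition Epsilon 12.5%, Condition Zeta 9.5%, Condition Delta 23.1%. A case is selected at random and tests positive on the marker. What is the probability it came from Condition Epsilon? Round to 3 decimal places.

0.196

Prior × likelihood for each hypothesis:
  Condition Epsilon: 0.23 × 0.125 = 0.02875
  Condition Zeta: 0.44 × 0.095 = 0.0418
  Condition Delta: 0.33 × 0.231 = 0.07623
Normalizing constant = 0.14678.
P(Condition Epsilon | evidence) = 0.02875 / 0.14678 ≈ 0.196.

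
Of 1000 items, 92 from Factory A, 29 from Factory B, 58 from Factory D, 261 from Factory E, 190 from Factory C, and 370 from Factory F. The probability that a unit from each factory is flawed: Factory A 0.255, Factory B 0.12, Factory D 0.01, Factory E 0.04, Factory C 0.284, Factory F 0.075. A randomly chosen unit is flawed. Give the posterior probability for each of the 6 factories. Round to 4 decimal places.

Factory A 0.1960, Factory B 0.0291, Factory D 0.0048, Factory E 0.0872, Factory C 0.4509, Factory F 0.2319

Unnormalized posteriors (prior × likelihood):
  Factory A: 0.092 × 0.255 = 0.02346
  Factory B: 0.029 × 0.12 = 0.00348
  Factory D: 0.058 × 0.01 = 0.00058
  Factory E: 0.261 × 0.04 = 0.01044
  Factory C: 0.19 × 0.284 = 0.05396
  Factory F: 0.37 × 0.075 = 0.02775
Normalizing constant = 0.11967.
P(Factory A | flawed) = 0.02346/0.11967 ≈ 0.1960
P(Factory B | flawed) = 0.00348/0.11967 ≈ 0.0291
P(Factory D | flawed) = 0.00058/0.11967 ≈ 0.0048
P(Factory E | flawed) = 0.01044/0.11967 ≈ 0.0872
P(Factory C | flawed) = 0.05396/0.11967 ≈ 0.4509
P(Factory F | flawed) = 0.02775/0.11967 ≈ 0.2319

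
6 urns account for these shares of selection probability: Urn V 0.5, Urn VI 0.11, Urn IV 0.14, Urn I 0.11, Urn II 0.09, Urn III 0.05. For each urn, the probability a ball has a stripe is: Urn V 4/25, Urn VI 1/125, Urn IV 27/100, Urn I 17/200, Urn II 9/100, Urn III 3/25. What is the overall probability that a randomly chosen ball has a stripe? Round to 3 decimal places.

0.142

By Bayes' rule, posterior ∝ prior × likelihood:
  Urn V: 0.5 × 0.16 = 0.08
  Urn VI: 0.11 × 0.008 = 0.00088
  Urn IV: 0.14 × 0.27 = 0.0378
  Urn I: 0.11 × 0.085 = 0.00935
  Urn II: 0.09 × 0.09 = 0.0081
  Urn III: 0.05 × 0.12 = 0.006
P(striped) = 0.08 + 0.00088 + 0.0378 + 0.00935 + 0.0081 + 0.006 = 0.14213 → 0.142.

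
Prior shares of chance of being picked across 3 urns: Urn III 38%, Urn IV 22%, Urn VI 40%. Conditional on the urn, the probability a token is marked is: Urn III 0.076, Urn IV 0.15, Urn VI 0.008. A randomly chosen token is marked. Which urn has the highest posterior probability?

Urn IV

Prior × likelihood for each hypothesis:
  Urn III: 0.38 × 0.076 = 0.02888
  Urn IV: 0.22 × 0.15 = 0.033
  Urn VI: 0.4 × 0.008 = 0.0032
Normalizing constant = 0.06508.
Largest term belongs to Urn IV, so Urn IV is most probable.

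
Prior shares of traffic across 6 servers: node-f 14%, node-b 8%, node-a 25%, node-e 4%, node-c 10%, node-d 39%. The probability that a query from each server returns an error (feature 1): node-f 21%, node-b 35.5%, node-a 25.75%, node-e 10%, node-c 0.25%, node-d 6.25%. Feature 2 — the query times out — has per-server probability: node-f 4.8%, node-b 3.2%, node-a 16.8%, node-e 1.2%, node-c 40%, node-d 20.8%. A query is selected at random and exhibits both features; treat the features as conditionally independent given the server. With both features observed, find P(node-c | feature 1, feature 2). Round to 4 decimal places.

0.0054

Compute prior × likelihood for every hypothesis:
  node-f: 0.14 × 0.21 × 0.048 = 0.0014112
  node-b: 0.08 × 0.355 × 0.032 = 0.0009088
  node-a: 0.25 × 0.2575 × 0.168 = 0.010815
  node-e: 0.04 × 0.1 × 0.012 = 0.000048
  node-c: 0.1 × 0.0025 × 0.4 = 0.0001
  node-d: 0.39 × 0.0625 × 0.208 = 0.00507
Normalizing constant = 0.018353.
P(node-c | evidence) = 0.0001 / 0.018353 ≈ 0.0054.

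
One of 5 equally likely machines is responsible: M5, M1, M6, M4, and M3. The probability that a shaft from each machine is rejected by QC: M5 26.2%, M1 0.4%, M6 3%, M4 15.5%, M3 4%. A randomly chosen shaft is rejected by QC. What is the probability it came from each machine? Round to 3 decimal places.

M5 0.534, M1 0.008, M6 0.061, M4 0.316, M3 0.081

Since the prior is uniform, the posterior is proportional to the likelihood:
  M5: 0.262
  M1: 0.004
  M6: 0.03
  M4: 0.155
  M3: 0.04
Total = 0.491.
P(M5 | rejected) = 0.262/0.491 ≈ 0.534
P(M1 | rejected) = 0.004/0.491 ≈ 0.008
P(M6 | rejected) = 0.03/0.491 ≈ 0.061
P(M4 | rejected) = 0.155/0.491 ≈ 0.316
P(M3 | rejected) = 0.04/0.491 ≈ 0.081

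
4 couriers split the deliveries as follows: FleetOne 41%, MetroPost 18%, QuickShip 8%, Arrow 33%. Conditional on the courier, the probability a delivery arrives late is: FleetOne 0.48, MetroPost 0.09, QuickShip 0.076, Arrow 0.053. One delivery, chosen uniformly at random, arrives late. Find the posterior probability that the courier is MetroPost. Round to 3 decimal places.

0.068

Compute prior × likelihood for every hypothesis:
  FleetOne: 0.41 × 0.48 = 0.1968
  MetroPost: 0.18 × 0.09 = 0.0162
  QuickShip: 0.08 × 0.076 = 0.00608
  Arrow: 0.33 × 0.053 = 0.01749
Total = 0.23657.
P(MetroPost | evidence) = 0.0162 / 0.23657 ≈ 0.068.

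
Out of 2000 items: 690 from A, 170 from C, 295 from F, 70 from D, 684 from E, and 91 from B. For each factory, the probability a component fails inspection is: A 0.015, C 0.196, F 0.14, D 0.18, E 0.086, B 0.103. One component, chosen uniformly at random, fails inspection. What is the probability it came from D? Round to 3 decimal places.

By Bayes' rule, posterior ∝ prior × likelihood:
  A: 0.345 × 0.015 = 0.005175
  C: 0.085 × 0.196 = 0.01666
  F: 0.1475 × 0.14 = 0.02065
  D: 0.035 × 0.18 = 0.0063
  E: 0.342 × 0.086 = 0.029412
  B: 0.0455 × 0.103 = 0.0046865
Total = 0.0828835.
P(D | evidence) = 0.0063 / 0.0828835 ≈ 0.076.

0.076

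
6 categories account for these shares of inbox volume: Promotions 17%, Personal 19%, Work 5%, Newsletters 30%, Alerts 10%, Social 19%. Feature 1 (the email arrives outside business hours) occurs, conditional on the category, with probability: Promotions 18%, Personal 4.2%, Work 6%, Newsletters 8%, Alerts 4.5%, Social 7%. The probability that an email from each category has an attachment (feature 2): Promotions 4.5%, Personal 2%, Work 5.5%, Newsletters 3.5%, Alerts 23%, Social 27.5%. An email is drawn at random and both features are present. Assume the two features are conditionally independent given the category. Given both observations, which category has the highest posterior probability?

By Bayes' rule, posterior ∝ prior × likelihood:
  Promotions: 0.17 × 0.18 × 0.045 = 0.001377
  Personal: 0.19 × 0.042 × 0.02 = 0.0001596
  Work: 0.05 × 0.06 × 0.055 = 0.000165
  Newsletters: 0.3 × 0.08 × 0.035 = 0.00084
  Alerts: 0.1 × 0.045 × 0.23 = 0.001035
  Social: 0.19 × 0.07 × 0.275 = 0.0036575
Normalizing constant = 0.0072341.
Largest term belongs to Social, so Social is most probable.

Social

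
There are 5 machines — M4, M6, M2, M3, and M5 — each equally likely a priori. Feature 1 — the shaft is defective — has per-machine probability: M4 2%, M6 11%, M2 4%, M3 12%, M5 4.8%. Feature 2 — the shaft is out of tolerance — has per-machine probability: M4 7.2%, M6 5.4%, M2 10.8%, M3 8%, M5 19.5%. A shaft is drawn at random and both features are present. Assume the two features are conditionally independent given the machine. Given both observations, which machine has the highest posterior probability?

M3

Since the prior is uniform, the posterior is proportional to the likelihood:
  M4: 0.02 × 0.072 = 0.00144
  M6: 0.11 × 0.054 = 0.00594
  M2: 0.04 × 0.108 = 0.00432
  M3: 0.12 × 0.08 = 0.0096
  M5: 0.048 × 0.195 = 0.00936
Sum = 0.03066.
Largest term belongs to M3, so M3 is most probable.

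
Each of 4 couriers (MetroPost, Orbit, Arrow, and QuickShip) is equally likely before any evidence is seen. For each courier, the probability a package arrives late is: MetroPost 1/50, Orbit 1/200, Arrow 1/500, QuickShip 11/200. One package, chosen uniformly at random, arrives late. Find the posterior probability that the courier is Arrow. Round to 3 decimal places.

Since the prior is uniform, the posterior is proportional to the likelihood:
  MetroPost: 0.02
  Orbit: 0.005
  Arrow: 0.002
  QuickShip: 0.055
Sum = 0.082.
P(Arrow | evidence) = 0.002 / 0.082 ≈ 0.024.

0.024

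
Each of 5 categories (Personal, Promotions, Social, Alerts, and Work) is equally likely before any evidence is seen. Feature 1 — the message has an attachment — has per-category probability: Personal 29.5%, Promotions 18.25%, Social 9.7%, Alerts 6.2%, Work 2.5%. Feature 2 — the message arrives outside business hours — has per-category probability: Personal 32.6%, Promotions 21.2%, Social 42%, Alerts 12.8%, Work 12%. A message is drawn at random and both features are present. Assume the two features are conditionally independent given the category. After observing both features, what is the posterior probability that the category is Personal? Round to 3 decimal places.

Since the prior is uniform, the posterior is proportional to the likelihood:
  Personal: 0.295 × 0.326 = 0.09617
  Promotions: 0.1825 × 0.212 = 0.03869
  Social: 0.097 × 0.42 = 0.04074
  Alerts: 0.062 × 0.128 = 0.007936
  Work: 0.025 × 0.12 = 0.003
Sum = 0.186536.
P(Personal | evidence) = 0.09617 / 0.186536 ≈ 0.516.

0.516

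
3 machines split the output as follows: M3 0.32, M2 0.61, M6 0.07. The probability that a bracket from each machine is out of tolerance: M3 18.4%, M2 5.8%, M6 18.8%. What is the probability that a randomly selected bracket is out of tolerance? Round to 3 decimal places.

Unnormalized posteriors (prior × likelihood):
  M3: 0.32 × 0.184 = 0.05888
  M2: 0.61 × 0.058 = 0.03538
  M6: 0.07 × 0.188 = 0.01316
P(oversize) = 0.05888 + 0.03538 + 0.01316 = 0.10742 → 0.107.

0.107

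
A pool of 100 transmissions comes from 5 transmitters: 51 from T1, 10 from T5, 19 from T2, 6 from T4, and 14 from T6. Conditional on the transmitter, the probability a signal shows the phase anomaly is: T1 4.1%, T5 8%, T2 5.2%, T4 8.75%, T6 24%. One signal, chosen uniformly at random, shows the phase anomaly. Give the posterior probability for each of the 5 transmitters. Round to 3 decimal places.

T1 0.269, T5 0.103, T2 0.127, T4 0.068, T6 0.433

Compute prior × likelihood for every hypothesis:
  T1: 0.51 × 0.041 = 0.02091
  T5: 0.1 × 0.08 = 0.008
  T2: 0.19 × 0.052 = 0.00988
  T4: 0.06 × 0.0875 = 0.00525
  T6: 0.14 × 0.24 = 0.0336
Normalizing constant = 0.07764.
P(T1 | anomaly) = 0.02091/0.07764 ≈ 0.269
P(T5 | anomaly) = 0.008/0.07764 ≈ 0.103
P(T2 | anomaly) = 0.00988/0.07764 ≈ 0.127
P(T4 | anomaly) = 0.00525/0.07764 ≈ 0.068
P(T6 | anomaly) = 0.0336/0.07764 ≈ 0.433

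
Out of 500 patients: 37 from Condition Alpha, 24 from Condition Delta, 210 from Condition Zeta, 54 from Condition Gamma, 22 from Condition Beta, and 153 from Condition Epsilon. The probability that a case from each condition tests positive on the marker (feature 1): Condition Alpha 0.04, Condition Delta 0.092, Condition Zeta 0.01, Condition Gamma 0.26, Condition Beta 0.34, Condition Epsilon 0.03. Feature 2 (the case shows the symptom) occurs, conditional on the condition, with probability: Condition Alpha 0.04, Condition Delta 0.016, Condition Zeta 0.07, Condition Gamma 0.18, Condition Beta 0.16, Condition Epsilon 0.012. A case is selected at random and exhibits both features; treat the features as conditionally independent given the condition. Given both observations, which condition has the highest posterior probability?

Prior × likelihood for each hypothesis:
  Condition Alpha: 0.074 × 0.04 × 0.04 = 0.0001184
  Condition Delta: 0.048 × 0.092 × 0.016 = 0.000070656
  Condition Zeta: 0.42 × 0.01 × 0.07 = 0.000294
  Condition Gamma: 0.108 × 0.26 × 0.18 = 0.0050544
  Condition Beta: 0.044 × 0.34 × 0.16 = 0.0023936
  Condition Epsilon: 0.306 × 0.03 × 0.012 = 0.00011016
Total = 0.008041216.
Largest term belongs to Condition Gamma, so Condition Gamma is most probable.

Condition Gamma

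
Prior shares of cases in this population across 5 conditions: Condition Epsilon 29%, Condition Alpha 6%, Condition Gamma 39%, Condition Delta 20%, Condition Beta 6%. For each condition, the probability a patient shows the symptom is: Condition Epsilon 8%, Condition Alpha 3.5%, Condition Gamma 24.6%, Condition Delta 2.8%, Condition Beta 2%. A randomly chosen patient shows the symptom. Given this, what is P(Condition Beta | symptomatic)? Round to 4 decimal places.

0.0094

Prior × likelihood for each hypothesis:
  Condition Epsilon: 0.29 × 0.08 = 0.0232
  Condition Alpha: 0.06 × 0.035 = 0.0021
  Condition Gamma: 0.39 × 0.246 = 0.09594
  Condition Delta: 0.2 × 0.028 = 0.0056
  Condition Beta: 0.06 × 0.02 = 0.0012
Total = 0.12804.
P(Condition Beta | evidence) = 0.0012 / 0.12804 ≈ 0.0094.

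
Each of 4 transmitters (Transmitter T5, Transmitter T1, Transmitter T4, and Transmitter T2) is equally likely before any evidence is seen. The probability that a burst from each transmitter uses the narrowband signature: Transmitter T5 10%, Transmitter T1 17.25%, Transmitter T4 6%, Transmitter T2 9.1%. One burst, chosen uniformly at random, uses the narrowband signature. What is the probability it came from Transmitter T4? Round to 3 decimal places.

Since the prior is uniform, the posterior is proportional to the likelihood:
  Transmitter T5: 0.1
  Transmitter T1: 0.1725
  Transmitter T4: 0.06
  Transmitter T2: 0.091
Sum = 0.4235.
P(Transmitter T4 | evidence) = 0.06 / 0.4235 ≈ 0.142.

0.142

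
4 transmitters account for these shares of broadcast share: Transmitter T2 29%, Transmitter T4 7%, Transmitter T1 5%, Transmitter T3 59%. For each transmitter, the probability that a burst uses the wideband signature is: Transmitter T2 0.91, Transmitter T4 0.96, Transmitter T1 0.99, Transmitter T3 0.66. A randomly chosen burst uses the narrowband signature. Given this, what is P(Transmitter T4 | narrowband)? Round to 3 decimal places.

0.012

Taking complements, P(narrowband | each) = Transmitter T2 0.09, Transmitter T4 0.04, Transmitter T1 0.01, Transmitter T3 0.34.
By Bayes' rule, posterior ∝ prior × likelihood:
  Transmitter T2: 0.29 × 0.09 = 0.0261
  Transmitter T4: 0.07 × 0.04 = 0.0028
  Transmitter T1: 0.05 × 0.01 = 0.0005
  Transmitter T3: 0.59 × 0.34 = 0.2006
Total = 0.23.
P(Transmitter T4 | evidence) = 0.0028 / 0.23 ≈ 0.012.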